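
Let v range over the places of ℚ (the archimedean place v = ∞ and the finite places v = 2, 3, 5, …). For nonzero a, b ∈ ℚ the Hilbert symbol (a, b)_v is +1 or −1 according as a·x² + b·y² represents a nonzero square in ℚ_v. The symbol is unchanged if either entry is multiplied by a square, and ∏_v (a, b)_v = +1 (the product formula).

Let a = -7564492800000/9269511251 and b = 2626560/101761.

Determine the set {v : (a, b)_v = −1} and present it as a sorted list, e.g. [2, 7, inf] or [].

[2, 5, 11, 19]

(a, b) ≡ (-6270, 285) mod (ℚ^×)²; places V = {2, 3, 5, 7, 11, 13, 19, 29, ∞}.
(a,b)_∞: sgn(-6270)=−, sgn(285)=+, so +1.
(a,b)_5: α=5, u≡4; β=1, v≡2 (mod 5); (4|5)=+1, (2|5)=-1; sign (−1)^0·+1^1·-1^5 = -1.
(a,b)_11: α=-3, u≡7; β=-2, v≡7 (mod 11); (7|11)=-1, (7|11)=-1; sign (−1)^0·-1^-2·-1^-3 = -1.
(a,b)_7: α=-2, u≡4; β=0, v≡3 (mod 7); (4|7)=+1, (3|7)=-1; sign (−1)^0·+1^0·-1^-2 = +1.
(a,b)_13: α=-2, u≡9; β=0, v≡4 (mod 13); (9|13)=+1, (4|13)=+1; sign (−1)^0·+1^0·+1^-2 = +1.
(a,b)_2: α=19, β=10; u≡1, v≡5 (mod 8); ε(u)ε(v)=0·0, αω(v)=19·1, βω(u)=10·0; sum ≡ 1  ⇒  -1.
(a,b)_3: α=5, u≡1; β=3, v≡2 (mod 3); (1|3)=+1, (2|3)=-1; sign (−1)^1·+1^3·-1^5 = +1.
(a,b)_29: α=-2, u≡28; β=-2, v≡6 (mod 29); (28|29)=+1, (6|29)=+1; sign (−1)^0·+1^-2·+1^-2 = +1.
(a,b)_19: α=1, u≡18; β=1, v≡14 (mod 19); (18|19)=-1, (14|19)=-1; sign (−1)^1·-1^1·-1^1 = -1.
Ram(-6270, 285) = {2, 5, 11, 19}; no ℚ_2-point on the conic.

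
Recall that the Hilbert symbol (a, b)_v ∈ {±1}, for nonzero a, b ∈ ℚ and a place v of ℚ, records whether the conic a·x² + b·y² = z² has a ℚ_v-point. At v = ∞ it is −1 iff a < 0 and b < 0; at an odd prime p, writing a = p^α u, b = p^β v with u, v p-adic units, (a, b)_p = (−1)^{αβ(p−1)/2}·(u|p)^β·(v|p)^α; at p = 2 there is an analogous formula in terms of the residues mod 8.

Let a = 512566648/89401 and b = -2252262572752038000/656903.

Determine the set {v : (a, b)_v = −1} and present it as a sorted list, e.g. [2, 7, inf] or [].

(a, b) ≡ (1102, -74865) mod (ℚ^×)²; places V = {2, 3, 5, 7, 11, 13, 19, 23, 29, 31, ∞}.
(a,b)_29: α=1, u≡25; β=2, v≡23 (mod 29); (25|29)=+1, (23|29)=+1; sign (−1)^0·+1^2·+1^1 = +1.
(a,b)_∞: sgn(1102)=+, sgn(-74865)=−, so +1.
(a,b)_7: α=0, u≡5; β=3, v≡4 (mod 7); (5|7)=-1, (4|7)=+1; sign (−1)^0·-1^3·+1^0 = -1.
(a,b)_11: α=2, u≡8; β=2, v≡5 (mod 11); (8|11)=-1, (5|11)=+1; sign (−1)^0·-1^2·+1^2 = +1.
(a,b)_13: α=-2, u≡1; β=-4, v≡8 (mod 13); (1|13)=+1, (8|13)=-1; sign (−1)^0·+1^-4·-1^-2 = +1.
(a,b)_31: α=2, u≡6; β=3, v≡22 (mod 31); (6|31)=-1, (22|31)=-1; sign (−1)^0·-1^3·-1^2 = -1.
(a,b)_19: α=1, u≡7; β=2, v≡15 (mod 19); (7|19)=+1, (15|19)=-1; sign (−1)^0·+1^2·-1^1 = -1.
(a,b)_5: α=0, u≡3; β=3, v≡2 (mod 5); (3|5)=-1, (2|5)=-1; sign (−1)^0·-1^3·-1^0 = -1.
(a,b)_2: α=3, β=4; u≡7, v≡7 (mod 8); ε(u)ε(v)=1·1, αω(v)=3·0, βω(u)=4·0; sum ≡ 1  ⇒  -1.
(a,b)_23: α=-2, u≡7; β=-1, v≡11 (mod 23); (7|23)=-1, (11|23)=-1; sign (−1)^0·-1^-1·-1^-2 = -1.
(a,b)_3: α=0, u≡1; β=1, v≡2 (mod 3); (1|3)=+1, (2|3)=-1; sign (−1)^0·+1^1·-1^0 = +1.
Ram(1102, -74865) = {2, 5, 7, 19, 23, 31}; no ℚ_2-point on the conic.

[2, 5, 7, 19, 23, 31]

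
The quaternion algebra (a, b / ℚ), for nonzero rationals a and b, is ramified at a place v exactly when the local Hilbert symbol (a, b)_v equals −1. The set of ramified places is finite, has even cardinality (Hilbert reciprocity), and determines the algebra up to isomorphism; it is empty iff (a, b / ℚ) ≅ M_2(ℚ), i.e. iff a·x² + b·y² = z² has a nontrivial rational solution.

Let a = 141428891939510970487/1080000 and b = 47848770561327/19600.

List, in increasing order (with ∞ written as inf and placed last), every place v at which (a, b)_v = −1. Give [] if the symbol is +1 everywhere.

[29, 37]

(a, b) ≡ (383061, 1887) mod (ℚ^×)²; places V = {2, 3, 5, 7, 11, 17, 19, 29, 37, ∞}.
(a,b)_2: α=-6, β=-4; u≡5, v≡7 (mod 8); ε(u)ε(v)=0·1, αω(v)=-6·0, βω(u)=-4·1; sum ≡ 0  ⇒  +1.
(a,b)_19: α=4, u≡3; β=2, v≡16 (mod 19); (3|19)=-1, (16|19)=+1; sign (−1)^0·-1^2·+1^4 = +1.
(a,b)_3: α=-3, u≡1; β=1, v≡2 (mod 3); (1|3)=+1, (2|3)=-1; sign (−1)^1·+1^1·-1^-3 = +1.
(a,b)_17: α=5, u≡2; β=5, v≡1 (mod 17); (2|17)=+1, (1|17)=+1; sign (−1)^0·+1^5·+1^5 = +1.
(a,b)_∞: sgn(383061)=+, sgn(1887)=+, so +1.
(a,b)_11: α=2, u≡2; β=0, v≡6 (mod 11); (2|11)=-1, (6|11)=-1; sign (−1)^0·-1^0·-1^2 = +1.
(a,b)_5: α=-4, u≡4; β=-2, v≡3 (mod 5); (4|5)=+1, (3|5)=-1; sign (−1)^0·+1^-2·-1^-4 = +1.
(a,b)_29: α=3, u≡14; β=2, v≡8 (mod 29); (14|29)=-1, (8|29)=-1; sign (−1)^0·-1^2·-1^3 = -1.
(a,b)_7: α=1, u≡1; β=-2, v≡1 (mod 7); (1|7)=+1, (1|7)=+1; sign (−1)^0·+1^-2·+1^1 = +1.
(a,b)_37: α=1, u≡25; β=1, v≡5 (mod 37); (25|37)=+1, (5|37)=-1; sign (−1)^0·+1^1·-1^1 = -1.
|Ram(383061, 1887)| = 2, even; anisotropic at {29, 37}.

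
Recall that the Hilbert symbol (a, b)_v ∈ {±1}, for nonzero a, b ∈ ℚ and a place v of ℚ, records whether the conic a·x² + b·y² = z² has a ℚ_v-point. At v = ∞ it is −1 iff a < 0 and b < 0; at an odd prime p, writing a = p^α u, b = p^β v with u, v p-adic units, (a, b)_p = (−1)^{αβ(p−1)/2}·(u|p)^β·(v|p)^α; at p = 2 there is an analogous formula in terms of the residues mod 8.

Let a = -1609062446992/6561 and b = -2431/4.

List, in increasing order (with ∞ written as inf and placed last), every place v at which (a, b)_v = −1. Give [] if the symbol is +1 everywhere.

Mod squares: a ≡ -17017, b ≡ -2431. Check v ∈ {∞, 2, 3, 7, 11, 13, 17}.
v=7: a=7^1·(≡6), b=7^0·(≡3) mod 7; (6|7)=-1, (3|7)=-1; (−1)^{1·0·3}·(-1)^0·(-1)^1 = -1.
v=17: a=17^3·(≡13), b=17^1·(≡11) mod 17; (13|17)=+1, (11|17)=-1; (−1)^{3·1·8}·(+1)^1·(-1)^3 = -1.
v=3: a=3^-8·(≡2), b=3^0·(≡2) mod 3; (2|3)=-1, (2|3)=-1; (−1)^{-8·0·1}·(-1)^0·(-1)^-8 = +1.
v=13: a=13^3·(≡3), b=13^1·(≡2) mod 13; (3|13)=+1, (2|13)=-1; (−1)^{3·1·6}·(+1)^1·(-1)^3 = -1.
v=∞: -17017 < 0 and -2431 < 0  ⇒  (a,b)_∞ = -1.
v=11: a=11^3·(≡4), b=11^1·(≡8) mod 11; (4|11)=+1, (8|11)=-1; (−1)^{3·1·5}·(+1)^1·(-1)^3 = +1.
v=2: v_2(a)=4, v_2(b)=-2; units ≡ 7, 1 (mod 8); ε·ε+αω+βω = 1·0+4·0+-2·0 ≡ 0  ⇒  (a,b)_2 = +1.
Ram(-17017, -2431) = {7, 13, 17, ∞}; no ℚ_7-point on the conic.

[7, 13, 17, inf]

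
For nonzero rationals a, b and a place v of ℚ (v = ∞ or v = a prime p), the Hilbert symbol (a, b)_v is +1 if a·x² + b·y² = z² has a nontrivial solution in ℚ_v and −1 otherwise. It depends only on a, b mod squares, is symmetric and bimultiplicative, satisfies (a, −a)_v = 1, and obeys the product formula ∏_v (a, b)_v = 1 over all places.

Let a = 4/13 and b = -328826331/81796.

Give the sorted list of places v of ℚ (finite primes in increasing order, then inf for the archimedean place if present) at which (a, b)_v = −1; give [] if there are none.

[13, 19]

Mod squares: a ≡ 13, b ≡ -38019. Check v ∈ {∞, 2, 3, 11, 13, 19, 23, 29, 31}.
v=3: a=3^0·(≡1), b=3^3·(≡2) mod 3; (1|3)=+1, (2|3)=-1; (−1)^{0·3·1}·(+1)^3·(-1)^0 = +1.
v=13: a=13^-1·(≡4), b=13^-2·(≡8) mod 13; (4|13)=+1, (8|13)=-1; (−1)^{-1·-2·6}·(+1)^-2·(-1)^-1 = -1.
v=11: a=11^0·(≡2), b=11^-2·(≡7) mod 11; (2|11)=-1, (7|11)=-1; (−1)^{0·-2·5}·(-1)^-2·(-1)^0 = +1.
v=31: a=31^0·(≡17), b=31^2·(≡9) mod 31; (17|31)=-1, (9|31)=+1; (−1)^{0·2·15}·(-1)^2·(+1)^0 = +1.
v=19: a=19^0·(≡12), b=19^1·(≡14) mod 19; (12|19)=-1, (14|19)=-1; (−1)^{0·1·9}·(-1)^1·(-1)^0 = -1.
v=∞: 13 > 0 and -38019 < 0  ⇒  (a,b)_∞ = +1.
v=29: a=29^0·(≡7), b=29^1·(≡1) mod 29; (7|29)=+1, (1|29)=+1; (−1)^{0·1·14}·(+1)^1·(+1)^0 = +1.
v=2: v_2(a)=2, v_2(b)=-2; units ≡ 5, 5 (mod 8); ε·ε+αω+βω = 0·0+2·1+-2·1 ≡ 0  ⇒  (a,b)_2 = +1.
v=23: a=23^0·(≡18), b=23^1·(≡9) mod 23; (18|23)=+1, (9|23)=+1; (−1)^{0·1·11}·(+1)^1·(+1)^0 = +1.
Ram(13, -38019) = {13, 19}; no ℚ_13-point on the conic.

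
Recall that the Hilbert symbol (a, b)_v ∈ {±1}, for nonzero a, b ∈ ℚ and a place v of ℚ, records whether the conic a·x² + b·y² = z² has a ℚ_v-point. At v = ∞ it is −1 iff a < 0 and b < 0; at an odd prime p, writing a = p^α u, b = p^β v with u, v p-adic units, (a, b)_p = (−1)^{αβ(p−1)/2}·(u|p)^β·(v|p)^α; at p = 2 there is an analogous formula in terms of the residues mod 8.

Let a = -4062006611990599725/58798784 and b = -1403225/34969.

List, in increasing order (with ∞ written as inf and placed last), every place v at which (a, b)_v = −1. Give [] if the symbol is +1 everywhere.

[23, 31, 41, inf]

Mod squares: a ≡ -7003799, b ≡ -41. Check v ∈ {∞, 2, 3, 5, 11, 17, 19, 23, 31, 37, 41, 47}.
v=37: a=37^4·(≡13), b=37^2·(≡12) mod 37; (13|37)=-1, (12|37)=+1; (−1)^{4·2·18}·(-1)^2·(+1)^4 = +1.
v=5: a=5^2·(≡4), b=5^2·(≡4) mod 5; (4|5)=+1, (4|5)=+1; (−1)^{2·2·2}·(+1)^2·(+1)^2 = +1.
v=17: a=17^-4·(≡6), b=17^-2·(≡3) mod 17; (6|17)=-1, (3|17)=-1; (−1)^{-4·-2·8}·(-1)^-2·(-1)^-4 = +1.
v=31: a=31^1·(≡21), b=31^0·(≡21) mod 31; (21|31)=-1, (21|31)=-1; (−1)^{1·0·15}·(-1)^0·(-1)^1 = -1.
v=∞: -7003799 < 0 and -41 < 0  ⇒  (a,b)_∞ = -1.
v=23: a=23^1·(≡10), b=23^0·(≡21) mod 23; (10|23)=-1, (21|23)=-1; (−1)^{1·0·11}·(-1)^0·(-1)^1 = -1.
v=3: a=3^4·(≡1), b=3^0·(≡1) mod 3; (1|3)=+1, (1|3)=+1; (−1)^{4·0·1}·(+1)^0·(+1)^4 = +1.
v=19: a=19^1·(≡6), b=19^0·(≡17) mod 19; (6|19)=+1, (17|19)=+1; (−1)^{1·0·9}·(+1)^0·(+1)^1 = +1.
v=47: a=47^1·(≡30), b=47^0·(≡7) mod 47; (30|47)=-1, (7|47)=+1; (−1)^{1·0·23}·(-1)^0·(+1)^1 = +1.
v=2: v_2(a)=-6, v_2(b)=0; units ≡ 1, 7 (mod 8); ε·ε+αω+βω = 0·1+-6·0+0·0 ≡ 0  ⇒  (a,b)_2 = +1.
v=41: a=41^2·(≡38), b=41^1·(≡18) mod 41; (38|41)=-1, (18|41)=+1; (−1)^{2·1·20}·(-1)^1·(+1)^2 = -1.
v=11: a=11^-1·(≡5), b=11^-2·(≡4) mod 11; (5|11)=+1, (4|11)=+1; (−1)^{-1·-2·5}·(+1)^-2·(+1)^-1 = +1.
Ram(-7003799, -41) = {23, 31, 41, ∞}; no ℚ_23-point on the conic.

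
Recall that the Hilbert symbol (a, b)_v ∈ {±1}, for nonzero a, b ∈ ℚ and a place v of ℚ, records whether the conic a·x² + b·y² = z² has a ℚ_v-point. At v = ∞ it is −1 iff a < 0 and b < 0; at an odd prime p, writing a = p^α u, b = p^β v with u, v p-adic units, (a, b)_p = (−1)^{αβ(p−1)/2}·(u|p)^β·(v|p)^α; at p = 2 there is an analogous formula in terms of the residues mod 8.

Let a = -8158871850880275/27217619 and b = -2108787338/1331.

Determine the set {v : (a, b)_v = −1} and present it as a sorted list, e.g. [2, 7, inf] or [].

[17, 23, 43, inf]

(a, b) ≡ (-337249, -80265262) mod (ℚ^×)²; places V = {2, 3, 5, 7, 11, 13, 17, 23, 31, 43, ∞}.
(a,b)_7: α=2, u≡4; β=1, v≡5 (mod 7); (4|7)=+1, (5|7)=-1; sign (−1)^0·+1^1·-1^2 = +1.
(a,b)_∞: sgn(-337249)=−, sgn(-80265262)=−, so -1.
(a,b)_31: α=1, u≡19; β=1, v≡26 (mod 31); (19|31)=+1, (26|31)=-1; sign (−1)^1·+1^1·-1^1 = +1.
(a,b)_13: α=-2, u≡3; β=0, v≡1 (mod 13); (3|13)=+1, (1|13)=+1; sign (−1)^0·+1^0·+1^-2 = +1.
(a,b)_11: α=-5, u≡9; β=-3, v≡2 (mod 11); (9|11)=+1, (2|11)=-1; sign (−1)^1·+1^-3·-1^-5 = +1.
(a,b)_17: α=6, u≡14; β=3, v≡15 (mod 17); (14|17)=-1, (15|17)=+1; sign (−1)^0·-1^3·+1^6 = -1.
(a,b)_23: α=1, u≡7; β=1, v≡19 (mod 23); (7|23)=-1, (19|23)=-1; sign (−1)^1·-1^1·-1^1 = -1.
(a,b)_43: α=1, u≡8; β=1, v≡33 (mod 43); (8|43)=-1, (33|43)=-1; sign (−1)^1·-1^1·-1^1 = -1.
(a,b)_3: α=2, u≡2; β=0, v≡2 (mod 3); (2|3)=-1, (2|3)=-1; sign (−1)^0·-1^0·-1^2 = +1.
(a,b)_5: α=2, u≡1; β=0, v≡2 (mod 5); (1|5)=+1, (2|5)=-1; sign (−1)^0·+1^0·-1^2 = +1.
(a,b)_2: α=0, β=1; u≡7, v≡1 (mod 8); ε(u)ε(v)=1·0, αω(v)=0·0, βω(u)=1·0; sum ≡ 0  ⇒  +1.
Ram(-337249, -80265262) = {17, 23, 43, ∞}; no ℚ_17-point on the conic.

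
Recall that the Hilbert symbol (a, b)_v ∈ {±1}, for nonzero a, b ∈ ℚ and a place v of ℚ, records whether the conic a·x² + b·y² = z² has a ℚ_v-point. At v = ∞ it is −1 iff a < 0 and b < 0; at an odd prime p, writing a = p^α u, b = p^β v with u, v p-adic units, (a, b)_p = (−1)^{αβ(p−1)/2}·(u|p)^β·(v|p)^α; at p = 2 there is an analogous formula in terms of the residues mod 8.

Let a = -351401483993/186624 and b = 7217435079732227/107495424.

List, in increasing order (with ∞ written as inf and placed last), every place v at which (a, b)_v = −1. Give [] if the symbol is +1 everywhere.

Mod squares: a ≡ -17, b ≡ 349163. Check v ∈ {∞, 2, 3, 7, 17, 19, 23, 47}.
v=23: a=23^2·(≡6), b=23^3·(≡1) mod 23; (6|23)=+1, (1|23)=+1; (−1)^{2·3·11}·(+1)^3·(+1)^2 = +1.
v=7: a=7^2·(≡1), b=7^2·(≡3) mod 7; (1|7)=+1, (3|7)=-1; (−1)^{2·2·3}·(+1)^2·(-1)^2 = +1.
v=19: a=19^2·(≡2), b=19^3·(≡7) mod 19; (2|19)=-1, (7|19)=+1; (−1)^{2·3·9}·(-1)^3·(+1)^2 = -1.
v=3: a=3^-6·(≡1), b=3^-8·(≡2) mod 3; (1|3)=+1, (2|3)=-1; (−1)^{-6·-8·1}·(+1)^-8·(-1)^-6 = +1.
v=∞: -17 < 0 and 349163 > 0  ⇒  (a,b)_∞ = +1.
v=47: a=47^2·(≡39), b=47^3·(≡25) mod 47; (39|47)=-1, (25|47)=+1; (−1)^{2·3·23}·(-1)^3·(+1)^2 = -1.
v=2: v_2(a)=-8, v_2(b)=-14; units ≡ 7, 3 (mod 8); ε·ε+αω+βω = 1·1+-8·1+-14·0 ≡ 1  ⇒  (a,b)_2 = -1.
v=17: a=17^1·(≡8), b=17^1·(≡12) mod 17; (8|17)=+1, (12|17)=-1; (−1)^{1·1·8}·(+1)^1·(-1)^1 = -1.
(-17, 349163 / ℚ) ramifies at {2, 17, 19, 47}: a division algebra.

[2, 17, 19, 47]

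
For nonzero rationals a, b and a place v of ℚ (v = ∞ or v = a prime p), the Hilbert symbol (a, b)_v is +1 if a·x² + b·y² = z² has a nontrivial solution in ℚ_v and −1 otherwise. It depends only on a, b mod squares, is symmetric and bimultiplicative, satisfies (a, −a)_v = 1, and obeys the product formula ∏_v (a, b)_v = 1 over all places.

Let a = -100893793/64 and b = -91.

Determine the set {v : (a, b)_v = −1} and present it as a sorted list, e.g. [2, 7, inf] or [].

[11, 13, 17, inf]

(a, b) ≡ (-17017, -91) mod (ℚ^×)²; places V = {2, 7, 11, 13, 17, ∞}.
(a,b)_17: α=1, u≡2; β=0, v≡11 (mod 17); (2|17)=+1, (11|17)=-1; sign (−1)^0·+1^0·-1^1 = -1.
(a,b)_∞: sgn(-17017)=−, sgn(-91)=−, so -1.
(a,b)_2: α=-6, β=0; u≡7, v≡5 (mod 8); ε(u)ε(v)=1·0, αω(v)=-6·1, βω(u)=0·0; sum ≡ 0  ⇒  +1.
(a,b)_13: α=1, u≡9; β=1, v≡6 (mod 13); (9|13)=+1, (6|13)=-1; sign (−1)^0·+1^1·-1^1 = -1.
(a,b)_11: α=3, u≡1; β=0, v≡8 (mod 11); (1|11)=+1, (8|11)=-1; sign (−1)^0·+1^0·-1^3 = -1.
(a,b)_7: α=3, u≡3; β=1, v≡1 (mod 7); (3|7)=-1, (1|7)=+1; sign (−1)^1·-1^1·+1^3 = +1.
|Ram(-17017, -91)| = 4, even; anisotropic at {11, 13, 17, ∞}.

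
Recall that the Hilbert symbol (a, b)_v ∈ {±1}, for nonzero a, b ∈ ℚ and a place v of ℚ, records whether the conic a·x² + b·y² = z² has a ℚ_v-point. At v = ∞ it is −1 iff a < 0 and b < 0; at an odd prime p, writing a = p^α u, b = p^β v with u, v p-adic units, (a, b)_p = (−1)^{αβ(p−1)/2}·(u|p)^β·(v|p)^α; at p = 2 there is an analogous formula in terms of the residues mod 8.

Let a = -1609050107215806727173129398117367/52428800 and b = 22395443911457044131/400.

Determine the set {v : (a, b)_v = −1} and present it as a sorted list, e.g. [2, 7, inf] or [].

[2, 19, 23, 29]

(a, b) ≡ (-9614, 38019) mod (ℚ^×)²; places V = {2, 3, 5, 11, 17, 19, 23, 29, ∞}.
(a,b)_11: α=7, u≡6; β=4, v≡3 (mod 11); (6|11)=-1, (3|11)=+1; sign (−1)^0·-1^4·+1^7 = +1.
(a,b)_∞: sgn(-9614)=−, sgn(38019)=+, so +1.
(a,b)_29: α=2, u≡27; β=1, v≡23 (mod 29); (27|29)=-1, (23|29)=+1; sign (−1)^0·-1^1·+1^2 = -1.
(a,b)_5: α=-2, u≡4; β=-2, v≡1 (mod 5); (4|5)=+1, (1|5)=+1; sign (−1)^0·+1^-2·+1^-2 = +1.
(a,b)_17: α=2, u≡8; β=2, v≡5 (mod 17); (8|17)=+1, (5|17)=-1; sign (−1)^0·+1^2·-1^2 = +1.
(a,b)_19: α=7, u≡1; β=3, v≡4 (mod 19); (1|19)=+1, (4|19)=+1; sign (−1)^1·+1^3·+1^7 = -1.
(a,b)_2: α=-21, β=-4; u≡1, v≡3 (mod 8); ε(u)ε(v)=0·1, αω(v)=-21·1, βω(u)=-4·0; sum ≡ 1  ⇒  -1.
(a,b)_23: α=5, u≡19; β=3, v≡15 (mod 23); (19|23)=-1, (15|23)=-1; sign (−1)^1·-1^3·-1^5 = -1.
(a,b)_3: α=10, u≡1; β=7, v≡1 (mod 3); (1|3)=+1, (1|3)=+1; sign (−1)^0·+1^7·+1^10 = +1.
Ram(-9614, 38019) = {2, 19, 23, 29}; no ℚ_2-point on the conic.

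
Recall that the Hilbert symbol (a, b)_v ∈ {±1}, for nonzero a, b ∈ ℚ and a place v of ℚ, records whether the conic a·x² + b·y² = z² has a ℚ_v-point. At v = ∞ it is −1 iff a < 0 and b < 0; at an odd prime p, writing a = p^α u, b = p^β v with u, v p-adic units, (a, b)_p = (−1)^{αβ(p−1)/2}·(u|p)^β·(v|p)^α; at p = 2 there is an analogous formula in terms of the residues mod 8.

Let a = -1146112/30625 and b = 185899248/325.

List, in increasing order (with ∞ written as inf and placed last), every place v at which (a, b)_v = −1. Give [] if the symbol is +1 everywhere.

[2, 13]

(a, b) ≡ (-37, 12259) mod (ℚ^×)²; places V = {2, 3, 5, 7, 11, 13, 23, 37, 41, ∞}.
(a,b)_3: α=0, u≡2; β=2, v≡1 (mod 3); (2|3)=-1, (1|3)=+1; sign (−1)^0·-1^2·+1^0 = +1.
(a,b)_37: α=1, u≡4; β=2, v≡9 (mod 37); (4|37)=+1, (9|37)=+1; sign (−1)^0·+1^2·+1^1 = +1.
(a,b)_5: α=-4, u≡2; β=-2, v≡1 (mod 5); (2|5)=-1, (1|5)=+1; sign (−1)^0·-1^-2·+1^-4 = +1.
(a,b)_∞: sgn(-37)=−, sgn(12259)=+, so +1.
(a,b)_2: α=8, β=4; u≡3, v≡3 (mod 8); ε(u)ε(v)=1·1, αω(v)=8·1, βω(u)=4·1; sum ≡ 1  ⇒  -1.
(a,b)_23: α=0, u≡2; β=1, v≡18 (mod 23); (2|23)=+1, (18|23)=+1; sign (−1)^0·+1^1·+1^0 = +1.
(a,b)_13: α=0, u≡2; β=-1, v≡11 (mod 13); (2|13)=-1, (11|13)=-1; sign (−1)^0·-1^-1·-1^0 = -1.
(a,b)_11: α=2, u≡10; β=0, v≡3 (mod 11); (10|11)=-1, (3|11)=+1; sign (−1)^0·-1^0·+1^2 = +1.
(a,b)_41: α=0, u≡40; β=1, v≡7 (mod 41); (40|41)=+1, (7|41)=-1; sign (−1)^0·+1^1·-1^0 = +1.
(a,b)_7: α=-2, u≡6; β=0, v≡1 (mod 7); (6|7)=-1, (1|7)=+1; sign (−1)^0·-1^0·+1^-2 = +1.
Ram(-37, 12259) = {2, 13}; no ℚ_2-point on the conic.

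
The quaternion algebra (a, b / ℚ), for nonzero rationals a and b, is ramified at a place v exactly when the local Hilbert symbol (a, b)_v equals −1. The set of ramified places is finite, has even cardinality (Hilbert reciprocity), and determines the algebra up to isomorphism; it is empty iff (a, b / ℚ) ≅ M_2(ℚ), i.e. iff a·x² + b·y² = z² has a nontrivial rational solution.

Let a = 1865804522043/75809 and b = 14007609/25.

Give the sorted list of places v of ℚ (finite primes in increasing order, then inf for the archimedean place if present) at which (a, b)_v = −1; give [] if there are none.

Mod squares: a ≡ 15341667, b ≡ 1556401. Check v ∈ {∞, 2, 3, 5, 7, 11, 17, 23, 29, 41, 43}.
v=5: a=5^0·(≡2), b=5^-2·(≡4) mod 5; (2|5)=-1, (4|5)=+1; (−1)^{0·-2·2}·(-1)^-2·(+1)^0 = +1.
v=7: a=7^2·(≡3), b=7^1·(≡1) mod 7; (3|7)=-1, (1|7)=+1; (−1)^{2·1·3}·(-1)^1·(+1)^2 = -1.
v=23: a=23^1·(≡9), b=23^0·(≡17) mod 23; (9|23)=+1, (17|23)=-1; (−1)^{1·0·11}·(+1)^0·(-1)^1 = -1.
v=11: a=11^3·(≡6), b=11^1·(≡5) mod 11; (6|11)=-1, (5|11)=+1; (−1)^{3·1·5}·(-1)^1·(+1)^3 = +1.
v=43: a=43^-2·(≡17), b=43^0·(≡35) mod 43; (17|43)=+1, (35|43)=+1; (−1)^{-2·0·21}·(+1)^0·(+1)^-2 = +1.
v=17: a=17^1·(≡10), b=17^1·(≡9) mod 17; (10|17)=-1, (9|17)=+1; (−1)^{1·1·8}·(-1)^1·(+1)^1 = -1.
v=∞: 15341667 > 0 and 1556401 > 0  ⇒  (a,b)_∞ = +1.
v=29: a=29^3·(≡1), b=29^1·(≡8) mod 29; (1|29)=+1, (8|29)=-1; (−1)^{3·1·14}·(+1)^1·(-1)^3 = -1.
v=41: a=41^-1·(≡40), b=41^1·(≡31) mod 41; (40|41)=+1, (31|41)=+1; (−1)^{-1·1·20}·(+1)^1·(+1)^-1 = +1.
v=2: v_2(a)=0, v_2(b)=0; units ≡ 3, 1 (mod 8); ε·ε+αω+βω = 1·0+0·0+0·1 ≡ 0  ⇒  (a,b)_2 = +1.
v=3: a=3^1·(≡2), b=3^2·(≡1) mod 3; (2|3)=-1, (1|3)=+1; (−1)^{1·2·1}·(-1)^2·(+1)^1 = +1.
|Ram(15341667, 1556401)| = 4, even; anisotropic at {7, 17, 23, 29}.

[7, 17, 23, 29]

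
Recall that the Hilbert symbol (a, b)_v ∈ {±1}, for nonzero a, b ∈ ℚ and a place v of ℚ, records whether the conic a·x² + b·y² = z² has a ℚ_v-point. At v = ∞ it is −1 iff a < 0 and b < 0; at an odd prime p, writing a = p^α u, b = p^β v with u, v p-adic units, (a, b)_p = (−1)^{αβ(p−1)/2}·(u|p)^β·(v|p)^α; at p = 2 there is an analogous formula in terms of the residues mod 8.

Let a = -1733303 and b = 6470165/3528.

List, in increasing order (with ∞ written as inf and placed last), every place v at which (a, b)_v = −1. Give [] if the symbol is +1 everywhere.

Mod squares: a ≡ -1733303, b ≡ 76570. Check v ∈ {∞, 2, 3, 5, 7, 11, 13, 17, 19, 23, 31}.
v=7: a=7^0·(≡2), b=7^-2·(≡1) mod 7; (2|7)=+1, (1|7)=+1; (−1)^{0·-2·3}·(+1)^-2·(+1)^0 = +1.
v=5: a=5^0·(≡2), b=5^1·(≡1) mod 5; (2|5)=-1, (1|5)=+1; (−1)^{0·1·2}·(-1)^1·(+1)^0 = -1.
v=13: a=13^1·(≡10), b=13^3·(≡4) mod 13; (10|13)=+1, (4|13)=+1; (−1)^{1·3·6}·(+1)^3·(+1)^1 = +1.
v=∞: -1733303 < 0 and 76570 > 0  ⇒  (a,b)_∞ = +1.
v=17: a=17^1·(≡7), b=17^0·(≡15) mod 17; (7|17)=-1, (15|17)=+1; (−1)^{1·0·8}·(-1)^0·(+1)^1 = +1.
v=2: v_2(a)=0, v_2(b)=-3; units ≡ 1, 5 (mod 8); ε·ε+αω+βω = 0·0+0·1+-3·0 ≡ 0  ⇒  (a,b)_2 = +1.
v=31: a=31^1·(≡11), b=31^1·(≡22) mod 31; (11|31)=-1, (22|31)=-1; (−1)^{1·1·15}·(-1)^1·(-1)^1 = -1.
v=3: a=3^0·(≡1), b=3^-2·(≡1) mod 3; (1|3)=+1, (1|3)=+1; (−1)^{0·-2·1}·(+1)^-2·(+1)^0 = +1.
v=19: a=19^0·(≡10), b=19^1·(≡13) mod 19; (10|19)=-1, (13|19)=-1; (−1)^{0·1·9}·(-1)^1·(-1)^0 = -1.
v=23: a=23^1·(≡10), b=23^0·(≡9) mod 23; (10|23)=-1, (9|23)=+1; (−1)^{1·0·11}·(-1)^0·(+1)^1 = +1.
v=11: a=11^1·(≡2), b=11^0·(≡8) mod 11; (2|11)=-1, (8|11)=-1; (−1)^{1·0·5}·(-1)^0·(-1)^1 = -1.
|Ram(-1733303, 76570)| = 4, even; anisotropic at {5, 11, 19, 31}.

[5, 11, 19, 31]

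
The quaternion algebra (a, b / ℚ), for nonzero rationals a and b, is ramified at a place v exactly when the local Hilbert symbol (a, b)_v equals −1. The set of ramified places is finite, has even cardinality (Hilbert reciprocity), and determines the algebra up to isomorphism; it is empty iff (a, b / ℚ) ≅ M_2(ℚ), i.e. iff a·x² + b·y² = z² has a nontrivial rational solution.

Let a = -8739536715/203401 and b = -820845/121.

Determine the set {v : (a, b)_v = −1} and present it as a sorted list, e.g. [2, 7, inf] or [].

Mod squares: a ≡ -638435, b ≡ -91205. Check v ∈ {∞, 2, 3, 5, 7, 11, 13, 17, 29, 37, 41}.
v=29: a=29^1·(≡24), b=29^1·(≡23) mod 29; (24|29)=+1, (23|29)=+1; (−1)^{1·1·14}·(+1)^1·(+1)^1 = +1.
v=13: a=13^2·(≡8), b=13^0·(≡10) mod 13; (8|13)=-1, (10|13)=+1; (−1)^{2·0·6}·(-1)^0·(+1)^2 = +1.
v=∞: -638435 < 0 and -91205 < 0  ⇒  (a,b)_∞ = -1.
v=11: a=11^-2·(≡4), b=11^-2·(≡8) mod 11; (4|11)=+1, (8|11)=-1; (−1)^{-2·-2·5}·(+1)^-2·(-1)^-2 = +1.
v=41: a=41^-2·(≡22), b=41^0·(≡33) mod 41; (22|41)=-1, (33|41)=+1; (−1)^{-2·0·20}·(-1)^0·(+1)^-2 = +1.
v=5: a=5^1·(≡2), b=5^1·(≡1) mod 5; (2|5)=-1, (1|5)=+1; (−1)^{1·1·2}·(-1)^1·(+1)^1 = -1.
v=37: a=37^1·(≡35), b=37^1·(≡20) mod 37; (35|37)=-1, (20|37)=-1; (−1)^{1·1·18}·(-1)^1·(-1)^1 = +1.
v=17: a=17^1·(≡2), b=17^1·(≡6) mod 17; (2|17)=+1, (6|17)=-1; (−1)^{1·1·8}·(+1)^1·(-1)^1 = -1.
v=7: a=7^1·(≡3), b=7^0·(≡5) mod 7; (3|7)=-1, (5|7)=-1; (−1)^{1·0·3}·(-1)^0·(-1)^1 = -1.
v=2: v_2(a)=0, v_2(b)=0; units ≡ 5, 3 (mod 8); ε·ε+αω+βω = 0·1+0·1+0·1 ≡ 0  ⇒  (a,b)_2 = +1.
v=3: a=3^4·(≡1), b=3^2·(≡1) mod 3; (1|3)=+1, (1|3)=+1; (−1)^{4·2·1}·(+1)^2·(+1)^4 = +1.
|Ram(-638435, -91205)| = 4, even; anisotropic at {5, 7, 17, ∞}.

[5, 7, 17, inf]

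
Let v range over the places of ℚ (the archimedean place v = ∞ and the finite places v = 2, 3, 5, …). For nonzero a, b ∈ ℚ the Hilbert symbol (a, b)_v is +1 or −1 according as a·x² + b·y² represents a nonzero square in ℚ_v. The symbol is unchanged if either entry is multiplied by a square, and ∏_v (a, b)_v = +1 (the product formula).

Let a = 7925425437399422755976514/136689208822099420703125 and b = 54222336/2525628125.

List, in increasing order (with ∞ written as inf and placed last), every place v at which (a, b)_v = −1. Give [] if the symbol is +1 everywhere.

[5, 13]

(a, b) ≡ (858, 70) mod (ℚ^×)²; places V = {2, 3, 5, 7, 11, 13, 19, 29, 31, 41, ∞}.
(a,b)_2: α=1, β=9; u≡5, v≡3 (mod 8); ε(u)ε(v)=0·1, αω(v)=1·1, βω(u)=9·1; sum ≡ 0  ⇒  +1.
(a,b)_3: α=15, u≡1; β=2, v≡1 (mod 3); (1|3)=+1, (1|3)=+1; sign (−1)^0·+1^2·+1^15 = +1.
(a,b)_31: α=-4, u≡6; β=-2, v≡16 (mod 31); (6|31)=-1, (16|31)=+1; sign (−1)^0·-1^-2·+1^-4 = +1.
(a,b)_29: α=-6, u≡18; β=-2, v≡21 (mod 29); (18|29)=-1, (21|29)=-1; sign (−1)^0·-1^-2·-1^-6 = +1.
(a,b)_41: α=6, u≡27; β=2, v≡11 (mod 41); (27|41)=-1, (11|41)=-1; sign (−1)^0·-1^2·-1^6 = +1.
(a,b)_5: α=-8, u≡2; β=-5, v≡1 (mod 5); (2|5)=-1, (1|5)=+1; sign (−1)^0·-1^-5·+1^-8 = -1.
(a,b)_11: α=5, u≡4; β=0, v≡4 (mod 11); (4|11)=+1, (4|11)=+1; sign (−1)^0·+1^0·+1^5 = +1.
(a,b)_7: α=-2, u≡1; β=1, v≡5 (mod 7); (1|7)=+1, (5|7)=-1; sign (−1)^0·+1^1·-1^-2 = +1.
(a,b)_13: α=-1, u≡12; β=0, v≡11 (mod 13); (12|13)=+1, (11|13)=-1; sign (−1)^0·+1^0·-1^-1 = -1.
(a,b)_19: α=2, u≡18; β=0, v≡3 (mod 19); (18|19)=-1, (3|19)=-1; sign (−1)^0·-1^0·-1^2 = +1.
(a,b)_∞: sgn(858)=+, sgn(70)=+, so +1.
Ram(858, 70) = {5, 13}; no ℚ_5-point on the conic.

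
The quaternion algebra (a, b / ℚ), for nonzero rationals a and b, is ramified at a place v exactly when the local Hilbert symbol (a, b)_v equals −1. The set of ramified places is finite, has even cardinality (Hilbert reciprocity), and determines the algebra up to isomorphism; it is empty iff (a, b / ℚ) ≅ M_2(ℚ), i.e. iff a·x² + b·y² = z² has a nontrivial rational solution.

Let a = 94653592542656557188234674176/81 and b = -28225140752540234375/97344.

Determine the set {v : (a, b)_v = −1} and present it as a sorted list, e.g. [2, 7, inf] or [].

(a, b) ≡ (8679349, -47) mod (ℚ^×)²; places V = {2, 3, 5, 7, 13, 23, 31, 37, 47, ∞}.
(a,b)_3: α=-4, u≡1; β=-2, v≡1 (mod 3); (1|3)=+1, (1|3)=+1; sign (−1)^0·+1^-2·+1^-4 = +1.
(a,b)_5: α=0, u≡1; β=8, v≡3 (mod 5); (1|5)=+1, (3|5)=-1; sign (−1)^0·+1^8·-1^0 = +1.
(a,b)_23: α=3, u≡6; β=2, v≡5 (mod 23); (6|23)=+1, (5|23)=-1; sign (−1)^0·+1^2·-1^3 = -1.
(a,b)_7: α=3, u≡2; β=0, v≡1 (mod 7); (2|7)=+1, (1|7)=+1; sign (−1)^0·+1^0·+1^3 = +1.
(a,b)_47: α=5, u≡9; β=3, v≡11 (mod 47); (9|47)=+1, (11|47)=-1; sign (−1)^1·+1^3·-1^5 = +1.
(a,b)_2: α=16, β=-6; u≡5, v≡1 (mod 8); ε(u)ε(v)=0·0, αω(v)=16·0, βω(u)=-6·1; sum ≡ 0  ⇒  +1.
(a,b)_37: α=3, u≡33; β=2, v≡3 (mod 37); (33|37)=+1, (3|37)=+1; sign (−1)^0·+1^2·+1^3 = +1.
(a,b)_31: α=3, u≡5; β=2, v≡29 (mod 31); (5|31)=+1, (29|31)=-1; sign (−1)^0·+1^2·-1^3 = -1.
(a,b)_∞: sgn(8679349)=+, sgn(-47)=−, so +1.
(a,b)_13: α=0, u≡12; β=-2, v≡6 (mod 13); (12|13)=+1, (6|13)=-1; sign (−1)^0·+1^-2·-1^0 = +1.
(8679349, -47 / ℚ) ramifies at {23, 31}: a division algebra.

[23, 31]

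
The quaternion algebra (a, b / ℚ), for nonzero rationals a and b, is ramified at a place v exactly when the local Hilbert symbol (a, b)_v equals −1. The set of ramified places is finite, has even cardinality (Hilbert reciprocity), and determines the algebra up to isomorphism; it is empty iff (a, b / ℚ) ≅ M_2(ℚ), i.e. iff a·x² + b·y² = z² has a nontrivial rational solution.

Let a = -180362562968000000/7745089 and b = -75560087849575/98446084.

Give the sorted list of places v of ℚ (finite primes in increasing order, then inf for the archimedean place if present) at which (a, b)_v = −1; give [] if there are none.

[19, inf]

(a, b) ≡ (-38, -703) mod (ℚ^×)²; places V = {2, 5, 7, 11, 17, 19, 23, 29, 37, 41, ∞}.
(a,b)_∞: sgn(-38)=−, sgn(-703)=−, so -1.
(a,b)_41: α=0, u≡22; β=-2, v≡26 (mod 41); (22|41)=-1, (26|41)=-1; sign (−1)^0·-1^-2·-1^0 = +1.
(a,b)_2: α=9, β=-2; u≡5, v≡1 (mod 8); ε(u)ε(v)=0·0, αω(v)=9·0, βω(u)=-2·1; sum ≡ 0  ⇒  +1.
(a,b)_7: α=4, u≡2; β=2, v≡1 (mod 7); (2|7)=+1, (1|7)=+1; sign (−1)^0·+1^2·+1^4 = +1.
(a,b)_23: α=-2, u≡16; β=0, v≡19 (mod 23); (16|23)=+1, (19|23)=-1; sign (−1)^0·+1^0·-1^-2 = +1.
(a,b)_37: α=2, u≡7; β=1, v≡35 (mod 37); (7|37)=+1, (35|37)=-1; sign (−1)^0·+1^1·-1^2 = +1.
(a,b)_17: α=0, u≡9; β=2, v≡6 (mod 17); (9|17)=+1, (6|17)=-1; sign (−1)^0·+1^2·-1^0 = +1.
(a,b)_5: α=6, u≡2; β=2, v≡3 (mod 5); (2|5)=-1, (3|5)=-1; sign (−1)^0·-1^2·-1^6 = +1.
(a,b)_29: α=0, u≡7; β=2, v≡9 (mod 29); (7|29)=+1, (9|29)=+1; sign (−1)^0·+1^2·+1^0 = +1.
(a,b)_11: α=-4, u≡6; β=-4, v≡4 (mod 11); (6|11)=-1, (4|11)=+1; sign (−1)^0·-1^-4·+1^-4 = +1.
(a,b)_19: α=3, u≡6; β=3, v≡16 (mod 19); (6|19)=+1, (16|19)=+1; sign (−1)^1·+1^3·+1^3 = -1.
Ram(-38, -703) = {19, ∞}; no ℚ_19-point on the conic.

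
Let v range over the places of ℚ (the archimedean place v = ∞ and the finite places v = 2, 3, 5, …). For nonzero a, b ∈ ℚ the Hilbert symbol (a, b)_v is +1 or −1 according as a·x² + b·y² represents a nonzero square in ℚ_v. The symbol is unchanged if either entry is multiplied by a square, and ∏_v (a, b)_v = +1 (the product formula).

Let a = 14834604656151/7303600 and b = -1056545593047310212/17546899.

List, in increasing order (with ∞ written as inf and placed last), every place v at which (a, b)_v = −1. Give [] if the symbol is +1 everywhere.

Mod squares: a ≡ 2261, b ≡ -52003. Check v ∈ {∞, 2, 3, 5, 7, 11, 17, 19, 23, 31, 43}.
v=2: v_2(a)=-4, v_2(b)=2; units ≡ 5, 5 (mod 8); ε·ε+αω+βω = 0·0+-4·1+2·1 ≡ 0  ⇒  (a,b)_2 = +1.
v=11: a=11^0·(≡7), b=11^2·(≡9) mod 11; (7|11)=-1, (9|11)=+1; (−1)^{0·2·5}·(-1)^2·(+1)^0 = +1.
v=43: a=43^2·(≡25), b=43^4·(≡28) mod 43; (25|43)=+1, (28|43)=-1; (−1)^{2·4·21}·(+1)^4·(-1)^2 = +1.
v=23: a=23^2·(≡15), b=23^3·(≡1) mod 23; (15|23)=-1, (1|23)=+1; (−1)^{2·3·11}·(-1)^3·(+1)^2 = -1.
v=19: a=19^-1·(≡9), b=19^-1·(≡18) mod 19; (9|19)=+1, (18|19)=-1; (−1)^{-1·-1·9}·(+1)^-1·(-1)^-1 = +1.
v=31: a=31^-2·(≡21), b=31^-4·(≡6) mod 31; (21|31)=-1, (6|31)=-1; (−1)^{-2·-4·15}·(-1)^-4·(-1)^-2 = +1.
v=5: a=5^-2·(≡4), b=5^0·(≡2) mod 5; (4|5)=+1, (2|5)=-1; (−1)^{-2·0·2}·(+1)^0·(-1)^-2 = +1.
v=17: a=17^3·(≡10), b=17^1·(≡16) mod 17; (10|17)=-1, (16|17)=+1; (−1)^{3·1·8}·(-1)^1·(+1)^3 = -1.
v=∞: 2261 > 0 and -52003 < 0  ⇒  (a,b)_∞ = +1.
v=7: a=7^3·(≡2), b=7^3·(≡6) mod 7; (2|7)=+1, (6|7)=-1; (−1)^{3·3·3}·(+1)^3·(-1)^3 = +1.
v=3: a=3^2·(≡2), b=3^2·(≡2) mod 3; (2|3)=-1, (2|3)=-1; (−1)^{2·2·1}·(-1)^2·(-1)^2 = +1.
(2261, -52003 / ℚ) ramifies at {17, 23}: a division algebra.

[17, 23]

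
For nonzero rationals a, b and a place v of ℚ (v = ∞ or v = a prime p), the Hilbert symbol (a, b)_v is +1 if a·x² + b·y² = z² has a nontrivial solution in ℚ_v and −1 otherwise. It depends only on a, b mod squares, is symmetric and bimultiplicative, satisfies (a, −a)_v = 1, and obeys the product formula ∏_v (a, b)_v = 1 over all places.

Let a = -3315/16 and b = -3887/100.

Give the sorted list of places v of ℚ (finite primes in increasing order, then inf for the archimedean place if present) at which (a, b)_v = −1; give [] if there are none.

[5, 17, 23, inf]

Mod squares: a ≡ -3315, b ≡ -23. Check v ∈ {∞, 2, 3, 5, 13, 17, 23}.
v=17: a=17^1·(≡8), b=17^0·(≡14) mod 17; (8|17)=+1, (14|17)=-1; (−1)^{1·0·8}·(+1)^0·(-1)^1 = -1.
v=2: v_2(a)=-4, v_2(b)=-2; units ≡ 5, 1 (mod 8); ε·ε+αω+βω = 0·0+-4·0+-2·1 ≡ 0  ⇒  (a,b)_2 = +1.
v=13: a=13^1·(≡6), b=13^2·(≡9) mod 13; (6|13)=-1, (9|13)=+1; (−1)^{1·2·6}·(-1)^2·(+1)^1 = +1.
v=5: a=5^1·(≡2), b=5^-2·(≡2) mod 5; (2|5)=-1, (2|5)=-1; (−1)^{1·-2·2}·(-1)^-2·(-1)^1 = -1.
v=3: a=3^1·(≡2), b=3^0·(≡1) mod 3; (2|3)=-1, (1|3)=+1; (−1)^{1·0·1}·(-1)^0·(+1)^1 = +1.
v=∞: -3315 < 0 and -23 < 0  ⇒  (a,b)_∞ = -1.
v=23: a=23^0·(≡7), b=23^1·(≡22) mod 23; (7|23)=-1, (22|23)=-1; (−1)^{0·1·11}·(-1)^1·(-1)^0 = -1.
(-3315, -23 / ℚ) ramifies at {5, 17, 23, ∞}: a division algebra.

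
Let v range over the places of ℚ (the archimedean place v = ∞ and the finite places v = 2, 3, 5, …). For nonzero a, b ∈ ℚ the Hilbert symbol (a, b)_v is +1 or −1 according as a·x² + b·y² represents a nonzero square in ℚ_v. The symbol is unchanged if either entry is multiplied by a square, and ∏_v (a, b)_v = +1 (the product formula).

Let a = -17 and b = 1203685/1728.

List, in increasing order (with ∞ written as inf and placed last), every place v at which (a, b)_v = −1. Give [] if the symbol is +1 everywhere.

(a, b) ≡ (-17, 255) mod (ℚ^×)²; places V = {2, 3, 5, 7, 17, ∞}.
(a,b)_17: α=1, u≡16; β=3, v≡13 (mod 17); (16|17)=+1, (13|17)=+1; sign (−1)^0·+1^3·+1^1 = +1.
(a,b)_5: α=0, u≡3; β=1, v≡4 (mod 5); (3|5)=-1, (4|5)=+1; sign (−1)^0·-1^1·+1^0 = -1.
(a,b)_2: α=0, β=-6; u≡7, v≡7 (mod 8); ε(u)ε(v)=1·1, αω(v)=0·0, βω(u)=-6·0; sum ≡ 1  ⇒  -1.
(a,b)_∞: sgn(-17)=−, sgn(255)=+, so +1.
(a,b)_3: α=0, u≡1; β=-3, v≡1 (mod 3); (1|3)=+1, (1|3)=+1; sign (−1)^0·+1^-3·+1^0 = +1.
(a,b)_7: α=0, u≡4; β=2, v≡5 (mod 7); (4|7)=+1, (5|7)=-1; sign (−1)^0·+1^2·-1^0 = +1.
Ram(-17, 255) = {2, 5}; no ℚ_2-point on the conic.

[2, 5]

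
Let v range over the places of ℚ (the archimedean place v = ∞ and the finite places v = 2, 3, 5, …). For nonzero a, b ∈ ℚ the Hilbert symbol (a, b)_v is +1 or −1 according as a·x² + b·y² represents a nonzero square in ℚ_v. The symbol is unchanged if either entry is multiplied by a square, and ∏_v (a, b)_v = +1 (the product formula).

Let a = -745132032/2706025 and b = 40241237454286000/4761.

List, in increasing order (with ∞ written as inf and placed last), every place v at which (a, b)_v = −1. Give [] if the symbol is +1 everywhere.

[2, 5, 17, 41]

Mod squares: a ≡ -20213, b ≡ 2035. Check v ∈ {∞, 2, 3, 5, 7, 11, 17, 23, 29, 37, 41, 47}.
v=37: a=37^0·(≡3), b=37^1·(≡14) mod 37; (3|37)=+1, (14|37)=-1; (−1)^{0·1·18}·(+1)^1·(-1)^0 = +1.
v=41: a=41^1·(≡8), b=41^2·(≡22) mod 41; (8|41)=+1, (22|41)=-1; (−1)^{1·2·20}·(+1)^2·(-1)^1 = -1.
v=47: a=47^-2·(≡31), b=47^0·(≡4) mod 47; (31|47)=-1, (4|47)=+1; (−1)^{-2·0·23}·(-1)^0·(+1)^-2 = +1.
v=29: a=29^1·(≡4), b=29^2·(≡28) mod 29; (4|29)=+1, (28|29)=+1; (−1)^{1·2·14}·(+1)^2·(+1)^1 = +1.
v=23: a=23^0·(≡12), b=23^-2·(≡21) mod 23; (12|23)=+1, (21|23)=-1; (−1)^{0·-2·11}·(+1)^-2·(-1)^0 = +1.
v=11: a=11^0·(≡5), b=11^3·(≡1) mod 11; (5|11)=+1, (1|11)=+1; (−1)^{0·3·5}·(+1)^3·(+1)^0 = +1.
v=7: a=7^-2·(≡3), b=7^0·(≡6) mod 7; (3|7)=-1, (6|7)=-1; (−1)^{-2·0·3}·(-1)^0·(-1)^-2 = +1.
v=5: a=5^-2·(≡3), b=5^3·(≡3) mod 5; (3|5)=-1, (3|5)=-1; (−1)^{-2·3·2}·(-1)^3·(-1)^-2 = -1.
v=17: a=17^1·(≡9), b=17^2·(≡12) mod 17; (9|17)=+1, (12|17)=-1; (−1)^{1·2·8}·(+1)^2·(-1)^1 = -1.
v=2: v_2(a)=12, v_2(b)=4; units ≡ 3, 3 (mod 8); ε·ε+αω+βω = 1·1+12·1+4·1 ≡ 1  ⇒  (a,b)_2 = -1.
v=∞: -20213 < 0 and 2035 > 0  ⇒  (a,b)_∞ = +1.
v=3: a=3^2·(≡1), b=3^-2·(≡1) mod 3; (1|3)=+1, (1|3)=+1; (−1)^{2·-2·1}·(+1)^-2·(+1)^2 = +1.
|Ram(-20213, 2035)| = 4, even; anisotropic at {2, 5, 17, 41}.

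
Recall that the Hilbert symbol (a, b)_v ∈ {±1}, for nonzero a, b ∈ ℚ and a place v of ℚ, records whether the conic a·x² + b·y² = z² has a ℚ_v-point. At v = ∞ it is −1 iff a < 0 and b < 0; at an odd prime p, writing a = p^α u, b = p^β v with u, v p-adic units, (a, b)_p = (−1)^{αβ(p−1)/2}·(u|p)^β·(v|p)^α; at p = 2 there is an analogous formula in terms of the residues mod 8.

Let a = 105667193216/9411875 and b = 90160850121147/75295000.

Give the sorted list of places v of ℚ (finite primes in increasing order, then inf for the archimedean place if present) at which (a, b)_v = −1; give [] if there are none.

[11, 13, 17, 23]

(a, b) ≡ (111826, 7106) mod (ℚ^×)²; places V = {2, 3, 5, 11, 13, 17, 19, 23, 31, 37, ∞}.
(a,b)_13: α=3, u≡3; β=2, v≡8 (mod 13); (3|13)=+1, (8|13)=-1; sign (−1)^0·+1^2·-1^3 = -1.
(a,b)_23: α=1, u≡12; β=2, v≡7 (mod 23); (12|23)=+1, (7|23)=-1; sign (−1)^0·+1^2·-1^1 = -1.
(a,b)_5: α=-4, u≡4; β=-4, v≡1 (mod 5); (4|5)=+1, (1|5)=+1; sign (−1)^0·+1^-4·+1^-4 = +1.
(a,b)_37: α=-2, u≡11; β=-2, v≡2 (mod 37); (11|37)=+1, (2|37)=-1; sign (−1)^0·+1^-2·-1^-2 = +1.
(a,b)_17: α=1, u≡9; β=1, v≡12 (mod 17); (9|17)=+1, (12|17)=-1; sign (−1)^0·+1^1·-1^1 = -1.
(a,b)_19: α=0, u≡7; β=3, v≡2 (mod 19); (7|19)=+1, (2|19)=-1; sign (−1)^0·+1^3·-1^0 = +1.
(a,b)_2: α=7, β=-3; u≡1, v≡1 (mod 8); ε(u)ε(v)=0·0, αω(v)=7·0, βω(u)=-3·0; sum ≡ 0  ⇒  +1.
(a,b)_11: α=-1, u≡2; β=-1, v≡10 (mod 11); (2|11)=-1, (10|11)=-1; sign (−1)^1·-1^-1·-1^-1 = -1.
(a,b)_3: α=0, u≡1; β=2, v≡2 (mod 3); (1|3)=+1, (2|3)=-1; sign (−1)^0·+1^2·-1^0 = +1.
(a,b)_31: α=2, u≡14; β=2, v≡14 (mod 31); (14|31)=+1, (14|31)=+1; sign (−1)^0·+1^2·+1^2 = +1.
(a,b)_∞: sgn(111826)=+, sgn(7106)=+, so +1.
(111826, 7106 / ℚ) ramifies at {11, 13, 17, 23}: a division algebra.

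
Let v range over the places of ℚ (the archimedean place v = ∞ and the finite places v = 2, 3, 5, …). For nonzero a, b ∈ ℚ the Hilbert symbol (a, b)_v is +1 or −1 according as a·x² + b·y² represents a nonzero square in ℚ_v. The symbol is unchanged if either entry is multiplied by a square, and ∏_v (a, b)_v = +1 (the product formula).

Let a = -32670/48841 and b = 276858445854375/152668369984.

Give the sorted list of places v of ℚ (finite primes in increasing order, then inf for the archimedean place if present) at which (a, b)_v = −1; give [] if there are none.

[5, 7]

(a, b) ≡ (-30, 7) mod (ℚ^×)²; places V = {2, 3, 5, 7, 11, 13, 17, ∞}.
(a,b)_∞: sgn(-30)=−, sgn(7)=+, so +1.
(a,b)_2: α=1, β=-6; u≡1, v≡7 (mod 8); ε(u)ε(v)=0·1, αω(v)=1·0, βω(u)=-6·0; sum ≡ 0  ⇒  +1.
(a,b)_17: α=-2, u≡13; β=-4, v≡3 (mod 17); (13|17)=+1, (3|17)=-1; sign (−1)^0·+1^-4·-1^-2 = +1.
(a,b)_5: α=1, u≡1; β=4, v≡3 (mod 5); (1|5)=+1, (3|5)=-1; sign (−1)^0·+1^4·-1^1 = -1.
(a,b)_11: α=2, u≡5; β=6, v≡6 (mod 11); (5|11)=+1, (6|11)=-1; sign (−1)^0·+1^6·-1^2 = +1.
(a,b)_7: α=0, u≡3; β=3, v≡4 (mod 7); (3|7)=-1, (4|7)=+1; sign (−1)^0·-1^3·+1^0 = -1.
(a,b)_13: α=-2, u≡4; β=-4, v≡2 (mod 13); (4|13)=+1, (2|13)=-1; sign (−1)^0·+1^-4·-1^-2 = +1.
(a,b)_3: α=3, u≡2; β=6, v≡1 (mod 3); (2|3)=-1, (1|3)=+1; sign (−1)^0·-1^6·+1^3 = +1.
Ram(-30, 7) = {5, 7}; no ℚ_5-point on the conic.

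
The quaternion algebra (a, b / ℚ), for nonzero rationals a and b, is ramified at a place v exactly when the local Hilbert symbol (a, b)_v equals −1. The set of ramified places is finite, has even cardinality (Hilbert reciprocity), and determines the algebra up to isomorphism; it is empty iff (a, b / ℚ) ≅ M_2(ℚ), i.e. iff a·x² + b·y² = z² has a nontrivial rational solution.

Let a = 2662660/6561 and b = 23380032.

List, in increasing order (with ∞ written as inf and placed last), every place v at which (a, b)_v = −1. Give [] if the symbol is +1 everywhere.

(a, b) ≡ (13585, 365313) mod (ℚ^×)²; places V = {2, 3, 5, 7, 11, 13, 17, 19, 29, ∞}.
(a,b)_7: α=2, u≡3; β=0, v≡4 (mod 7); (3|7)=-1, (4|7)=+1; sign (−1)^0·-1^0·+1^2 = +1.
(a,b)_29: α=0, u≡16; β=1, v≡8 (mod 29); (16|29)=+1, (8|29)=-1; sign (−1)^0·+1^1·-1^0 = +1.
(a,b)_∞: sgn(13585)=+, sgn(365313)=+, so +1.
(a,b)_13: α=1, u≡2; β=1, v≡5 (mod 13); (2|13)=-1, (5|13)=-1; sign (−1)^0·-1^1·-1^1 = +1.
(a,b)_2: α=2, β=6; u≡1, v≡1 (mod 8); ε(u)ε(v)=0·0, αω(v)=2·0, βω(u)=6·0; sum ≡ 0  ⇒  +1.
(a,b)_19: α=1, u≡12; β=1, v≡12 (mod 19); (12|19)=-1, (12|19)=-1; sign (−1)^1·-1^1·-1^1 = -1.
(a,b)_5: α=1, u≡2; β=0, v≡2 (mod 5); (2|5)=-1, (2|5)=-1; sign (−1)^0·-1^0·-1^1 = -1.
(a,b)_3: α=-8, u≡1; β=1, v≡1 (mod 3); (1|3)=+1, (1|3)=+1; sign (−1)^0·+1^1·+1^-8 = +1.
(a,b)_17: α=0, u≡16; β=1, v≡13 (mod 17); (16|17)=+1, (13|17)=+1; sign (−1)^0·+1^1·+1^0 = +1.
(a,b)_11: α=1, u≡1; β=0, v≡5 (mod 11); (1|11)=+1, (5|11)=+1; sign (−1)^0·+1^0·+1^1 = +1.
|Ram(13585, 365313)| = 2, even; anisotropic at {5, 19}.

[5, 19]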